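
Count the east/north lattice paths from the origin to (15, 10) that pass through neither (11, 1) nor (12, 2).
Number of paths = 3249125

Inclusion–exclusion. Total paths: C(25, 15) = 3268760. Through P₁: C(12, 11)·C(13, 4) = 8580. Through P₂: C(14, 12)·C(11, 3) = 15015. Since P₁ is strictly southwest of P₂, a monotone path through both must visit P₁ then P₂; paths through both = C(12, 11)·C(2, 1)·C(11, 3) = 3960. Avoid both = 3268760 − 8580 − 15015 + 3960 = 3249125.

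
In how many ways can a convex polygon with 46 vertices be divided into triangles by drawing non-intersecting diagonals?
C_44 = 583300119592996693088040

These polygon triangulations are counted by the Catalan number C_n = (1/(n + 1)) · C(2n, n). For n = 44: C_44 = (1/45) · C(88, 44) = 26248505381684851188961800/45 = 583300119592996693088040.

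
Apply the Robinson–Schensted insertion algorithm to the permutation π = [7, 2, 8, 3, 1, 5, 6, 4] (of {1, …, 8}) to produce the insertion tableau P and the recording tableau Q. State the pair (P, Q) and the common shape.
P = [1, 3, 4, 6] / [2, 5] / [7, 8];  Q = [1, 3, 6, 7] / [2, 4] / [5, 8];  common shape = (4, 2, 2)

Row-insert the values π_1, π_2, … into P one at a time, bumping the leftmost entry strictly greater than the inserted value down to the next row. The recording tableau Q records, in position (i, j), the step at which that cell was added to P.
  Insert 7 (step 1): P = [7];  Q = [1]
  Insert 2 (step 2): P = [2] / [7];  Q = [1] / [2]
  Insert 8 (step 3): P = [2, 8] / [7];  Q = [1, 3] / [2]
  Insert 3 (step 4): P = [2, 3] / [7, 8];  Q = [1, 3] / [2, 4]
  Insert 1 (step 5): P = [1, 3] / [2, 8] / [7];  Q = [1, 3] / [2, 4] / [5]
  Insert 5 (step 6): P = [1, 3, 5] / [2, 8] / [7];  Q = [1, 3, 6] / [2, 4] / [5]
  Insert 6 (step 7): P = [1, 3, 5, 6] / [2, 8] / [7];  Q = [1, 3, 6, 7] / [2, 4] / [5]
  Insert 4 (step 8): P = [1, 3, 4, 6] / [2, 5] / [7, 8];  Q = [1, 3, 6, 7] / [2, 4] / [5, 8]
Final shape: (4, 2, 2).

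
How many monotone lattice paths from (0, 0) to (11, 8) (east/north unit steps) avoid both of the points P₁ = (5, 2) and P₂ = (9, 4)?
Number of paths = 50178

Inclusion–exclusion. Total paths: C(19, 11) = 75582. Through P₁: C(7, 5)·C(12, 6) = 19404. Through P₂: C(13, 9)·C(6, 2) = 10725. Since P₁ is strictly southwest of P₂, a monotone path through both must visit P₁ then P₂; paths through both = C(7, 5)·C(6, 4)·C(6, 2) = 4725. Avoid both = 75582 − 19404 − 10725 + 4725 = 50178.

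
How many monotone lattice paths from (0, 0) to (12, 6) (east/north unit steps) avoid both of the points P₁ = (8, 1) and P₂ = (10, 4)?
Number of paths = 11964

Inclusion–exclusion. Total paths: C(18, 12) = 18564. Through P₁: C(9, 8)·C(9, 4) = 1134. Through P₂: C(14, 10)·C(4, 2) = 6006. Since P₁ is strictly southwest of P₂, a monotone path through both must visit P₁ then P₂; paths through both = C(9, 8)·C(5, 2)·C(4, 2) = 540. Avoid both = 18564 − 1134 − 6006 + 540 = 11964.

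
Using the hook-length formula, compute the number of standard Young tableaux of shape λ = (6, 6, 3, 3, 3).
# SYT of shape (6, 6, 3, 3, 3) = 113163050

Hook-length formula: f^λ = n! / Π hook(c), product over all cells c of the Young diagram. For λ = (6, 6, 3, 3, 3), n = 21 boxes. Hook lengths by row (left-to-right, top-to-bottom): [10, 9, 8, 4, 3, 2]; [9, 8, 7, 3, 2, 1]; [5, 4, 3]; [4, 3, 2]; [3, 2, 1]. Product of hooks = 451480780800. So f^λ = 21! / 451480780800 = 51090942171709440000 / 451480780800 = 113163050.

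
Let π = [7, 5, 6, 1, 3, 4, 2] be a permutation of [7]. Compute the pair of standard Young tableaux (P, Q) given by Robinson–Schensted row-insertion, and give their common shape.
P = [1, 2, 4] / [3, 6] / [5] / [7];  Q = [1, 3, 6] / [2, 5] / [4] / [7];  common shape = (3, 2, 1, 1)

Row-insert the values π_1, π_2, … into P one at a time, bumping the leftmost entry strictly greater than the inserted value down to the next row. The recording tableau Q records, in position (i, j), the step at which that cell was added to P.
  Insert 7 (step 1): P = [7];  Q = [1]
  Insert 5 (step 2): P = [5] / [7];  Q = [1] / [2]
  Insert 6 (step 3): P = [5, 6] / [7];  Q = [1, 3] / [2]
  Insert 1 (step 4): P = [1, 6] / [5] / [7];  Q = [1, 3] / [2] / [4]
  Insert 3 (step 5): P = [1, 3] / [5, 6] / [7];  Q = [1, 3] / [2, 5] / [4]
  Insert 4 (step 6): P = [1, 3, 4] / [5, 6] / [7];  Q = [1, 3, 6] / [2, 5] / [4]
  Insert 2 (step 7): P = [1, 2, 4] / [3, 6] / [5] / [7];  Q = [1, 3, 6] / [2, 5] / [4] / [7]
Final shape: (3, 2, 1, 1).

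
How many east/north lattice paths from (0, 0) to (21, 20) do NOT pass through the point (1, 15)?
Number of paths = 269128087140

Total paths from (0, 0) to (21, 20): C(41, 21) = 269128937220. Paths through (1, 15): (paths (0, 0) → (1, 15)) × (paths (1, 15) → (21, 20)) = C(16, 1) · C(25, 20) = 16 · 53130 = 850080. Avoidance count = 269128937220 − 850080 = 269128087140.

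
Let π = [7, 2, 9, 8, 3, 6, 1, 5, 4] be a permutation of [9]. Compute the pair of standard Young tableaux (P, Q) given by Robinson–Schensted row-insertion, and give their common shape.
P = [1, 3, 4] / [2, 5] / [6, 8] / [7] / [9];  Q = [1, 3, 6] / [2, 4] / [5, 8] / [7] / [9];  common shape = (3, 2, 2, 1, 1)

Row-insert the values π_1, π_2, … into P one at a time, bumping the leftmost entry strictly greater than the inserted value down to the next row. The recording tableau Q records, in position (i, j), the step at which that cell was added to P.
  Insert 7 (step 1): P = [7];  Q = [1]
  Insert 2 (step 2): P = [2] / [7];  Q = [1] / [2]
  Insert 9 (step 3): P = [2, 9] / [7];  Q = [1, 3] / [2]
  Insert 8 (step 4): P = [2, 8] / [7, 9];  Q = [1, 3] / [2, 4]
  Insert 3 (step 5): P = [2, 3] / [7, 8] / [9];  Q = [1, 3] / [2, 4] / [5]
  Insert 6 (step 6): P = [2, 3, 6] / [7, 8] / [9];  Q = [1, 3, 6] / [2, 4] / [5]
  Insert 1 (step 7): P = [1, 3, 6] / [2, 8] / [7] / [9];  Q = [1, 3, 6] / [2, 4] / [5] / [7]
  Insert 5 (step 8): P = [1, 3, 5] / [2, 6] / [7, 8] / [9];  Q = [1, 3, 6] / [2, 4] / [5, 8] / [7]
  Insert 4 (step 9): P = [1, 3, 4] / [2, 5] / [6, 8] / [7] / [9];  Q = [1, 3, 6] / [2, 4] / [5, 8] / [7] / [9]
Final shape: (3, 2, 2, 1, 1).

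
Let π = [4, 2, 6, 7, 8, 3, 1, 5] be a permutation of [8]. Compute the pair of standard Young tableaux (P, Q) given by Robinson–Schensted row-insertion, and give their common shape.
P = [1, 3, 5, 8] / [2, 6, 7] / [4];  Q = [1, 3, 4, 5] / [2, 6, 8] / [7];  common shape = (4, 3, 1)

Row-insert the values π_1, π_2, … into P one at a time, bumping the leftmost entry strictly greater than the inserted value down to the next row. The recording tableau Q records, in position (i, j), the step at which that cell was added to P.
  Insert 4 (step 1): P = [4];  Q = [1]
  Insert 2 (step 2): P = [2] / [4];  Q = [1] / [2]
  Insert 6 (step 3): P = [2, 6] / [4];  Q = [1, 3] / [2]
  Insert 7 (step 4): P = [2, 6, 7] / [4];  Q = [1, 3, 4] / [2]
  Insert 8 (step 5): P = [2, 6, 7, 8] / [4];  Q = [1, 3, 4, 5] / [2]
  Insert 3 (step 6): P = [2, 3, 7, 8] / [4, 6];  Q = [1, 3, 4, 5] / [2, 6]
  Insert 1 (step 7): P = [1, 3, 7, 8] / [2, 6] / [4];  Q = [1, 3, 4, 5] / [2, 6] / [7]
  Insert 5 (step 8): P = [1, 3, 5, 8] / [2, 6, 7] / [4];  Q = [1, 3, 4, 5] / [2, 6, 8] / [7]
Final shape: (4, 3, 1).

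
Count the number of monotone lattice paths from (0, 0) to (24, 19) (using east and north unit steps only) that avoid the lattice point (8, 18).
Number of paths = 800445873175

Total paths from (0, 0) to (24, 19): C(43, 24) = 800472431850. Paths through (8, 18): (paths (0, 0) → (8, 18)) × (paths (8, 18) → (24, 19)) = C(26, 8) · C(17, 16) = 1562275 · 17 = 26558675. Avoidance count = 800472431850 − 26558675 = 800445873175.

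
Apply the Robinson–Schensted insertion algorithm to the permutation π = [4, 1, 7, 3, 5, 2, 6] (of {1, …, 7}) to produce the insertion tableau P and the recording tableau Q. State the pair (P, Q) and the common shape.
P = [1, 2, 5, 6] / [3, 7] / [4];  Q = [1, 3, 5, 7] / [2, 4] / [6];  common shape = (4, 2, 1)

Row-insert the values π_1, π_2, … into P one at a time, bumping the leftmost entry strictly greater than the inserted value down to the next row. The recording tableau Q records, in position (i, j), the step at which that cell was added to P.
  Insert 4 (step 1): P = [4];  Q = [1]
  Insert 1 (step 2): P = [1] / [4];  Q = [1] / [2]
  Insert 7 (step 3): P = [1, 7] / [4];  Q = [1, 3] / [2]
  Insert 3 (step 4): P = [1, 3] / [4, 7];  Q = [1, 3] / [2, 4]
  Insert 5 (step 5): P = [1, 3, 5] / [4, 7];  Q = [1, 3, 5] / [2, 4]
  Insert 2 (step 6): P = [1, 2, 5] / [3, 7] / [4];  Q = [1, 3, 5] / [2, 4] / [6]
  Insert 6 (step 7): P = [1, 2, 5, 6] / [3, 7] / [4];  Q = [1, 3, 5, 7] / [2, 4] / [6]
Final shape: (4, 2, 1).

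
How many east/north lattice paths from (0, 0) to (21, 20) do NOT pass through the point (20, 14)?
Number of paths = 259385107740

Total paths from (0, 0) to (21, 20): C(41, 21) = 269128937220. Paths through (20, 14): (paths (0, 0) → (20, 14)) × (paths (20, 14) → (21, 20)) = C(34, 20) · C(7, 1) = 1391975640 · 7 = 9743829480. Avoidance count = 269128937220 − 9743829480 = 259385107740.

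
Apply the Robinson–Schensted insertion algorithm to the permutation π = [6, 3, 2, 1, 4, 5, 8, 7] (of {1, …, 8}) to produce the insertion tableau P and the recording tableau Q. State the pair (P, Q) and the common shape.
P = [1, 4, 5, 7] / [2, 8] / [3] / [6];  Q = [1, 5, 6, 7] / [2, 8] / [3] / [4];  common shape = (4, 2, 1, 1)

Row-insert the values π_1, π_2, … into P one at a time, bumping the leftmost entry strictly greater than the inserted value down to the next row. The recording tableau Q records, in position (i, j), the step at which that cell was added to P.
  Insert 6 (step 1): P = [6];  Q = [1]
  Insert 3 (step 2): P = [3] / [6];  Q = [1] / [2]
  Insert 2 (step 3): P = [2] / [3] / [6];  Q = [1] / [2] / [3]
  Insert 1 (step 4): P = [1] / [2] / [3] / [6];  Q = [1] / [2] / [3] / [4]
  Insert 4 (step 5): P = [1, 4] / [2] / [3] / [6];  Q = [1, 5] / [2] / [3] / [4]
  Insert 5 (step 6): P = [1, 4, 5] / [2] / [3] / [6];  Q = [1, 5, 6] / [2] / [3] / [4]
  Insert 8 (step 7): P = [1, 4, 5, 8] / [2] / [3] / [6];  Q = [1, 5, 6, 7] / [2] / [3] / [4]
  Insert 7 (step 8): P = [1, 4, 5, 7] / [2, 8] / [3] / [6];  Q = [1, 5, 6, 7] / [2, 8] / [3] / [4]
Final shape: (4, 2, 1, 1).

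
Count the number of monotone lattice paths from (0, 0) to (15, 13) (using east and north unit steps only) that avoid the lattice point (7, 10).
Number of paths = 34233240

Total paths from (0, 0) to (15, 13): C(28, 15) = 37442160. Paths through (7, 10): (paths (0, 0) → (7, 10)) × (paths (7, 10) → (15, 13)) = C(17, 7) · C(11, 8) = 19448 · 165 = 3208920. Avoidance count = 37442160 − 3208920 = 34233240.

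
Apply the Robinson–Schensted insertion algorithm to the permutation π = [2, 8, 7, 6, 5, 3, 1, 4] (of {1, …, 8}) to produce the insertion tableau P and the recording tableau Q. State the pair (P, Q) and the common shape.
P = [1, 3, 4] / [2] / [5] / [6] / [7] / [8];  Q = [1, 2, 8] / [3] / [4] / [5] / [6] / [7];  common shape = (3, 1, 1, 1, 1, 1)

Row-insert the values π_1, π_2, … into P one at a time, bumping the leftmost entry strictly greater than the inserted value down to the next row. The recording tableau Q records, in position (i, j), the step at which that cell was added to P.
  Insert 2 (step 1): P = [2];  Q = [1]
  Insert 8 (step 2): P = [2, 8];  Q = [1, 2]
  Insert 7 (step 3): P = [2, 7] / [8];  Q = [1, 2] / [3]
  Insert 6 (step 4): P = [2, 6] / [7] / [8];  Q = [1, 2] / [3] / [4]
  Insert 5 (step 5): P = [2, 5] / [6] / [7] / [8];  Q = [1, 2] / [3] / [4] / [5]
  Insert 3 (step 6): P = [2, 3] / [5] / [6] / [7] / [8];  Q = [1, 2] / [3] / [4] / [5] / [6]
  Insert 1 (step 7): P = [1, 3] / [2] / [5] / [6] / [7] / [8];  Q = [1, 2] / [3] / [4] / [5] / [6] / [7]
  Insert 4 (step 8): P = [1, 3, 4] / [2] / [5] / [6] / [7] / [8];  Q = [1, 2, 8] / [3] / [4] / [5] / [6] / [7]
Final shape: (3, 1, 1, 1, 1, 1).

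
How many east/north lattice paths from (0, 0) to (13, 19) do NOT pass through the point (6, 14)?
Number of paths = 316675680

Total paths from (0, 0) to (13, 19): C(32, 13) = 347373600. Paths through (6, 14): (paths (0, 0) → (6, 14)) × (paths (6, 14) → (13, 19)) = C(20, 6) · C(12, 7) = 38760 · 792 = 30697920. Avoidance count = 347373600 − 30697920 = 316675680.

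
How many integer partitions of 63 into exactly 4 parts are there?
p(63, 4 parts) = 1815

Partitions of n into exactly k parts are in bijection with partitions of n − k into at most k parts (subtract 1 from each part). So p(63, exactly 4) = p(59, parts ≤ 4). Computing via the recurrence p(m, j) = p(m, j−1) + p(m−j, j) gives 1815.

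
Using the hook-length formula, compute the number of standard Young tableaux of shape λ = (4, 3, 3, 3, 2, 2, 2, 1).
# SYT of shape (4, 3, 3, 3, 2, 2, 2, 1) = 21498880

Hook-length formula: f^λ = n! / Π hook(c), product over all cells c of the Young diagram. For λ = (4, 3, 3, 3, 2, 2, 2, 1), n = 20 boxes. Hook lengths by row (left-to-right, top-to-bottom): [11, 9, 5, 1]; [9, 7, 3]; [8, 6, 2]; [7, 5, 1]; [5, 3]; [4, 2]; [3, 1]; [1]. Product of hooks = 113164128000. So f^λ = 20! / 113164128000 = 2432902008176640000 / 113164128000 = 21498880.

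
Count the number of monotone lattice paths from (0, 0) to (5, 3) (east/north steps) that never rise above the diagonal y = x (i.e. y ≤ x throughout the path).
Number of paths = 28

By the reflection principle (André's argument), the number of monotone paths to (5, 3) with n ≤ m that never go above y = x is C(8, 5) − C(8, 6) = 56 − 28 = 28.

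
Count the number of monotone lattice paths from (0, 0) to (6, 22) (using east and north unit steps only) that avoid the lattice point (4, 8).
Number of paths = 317340

Total paths from (0, 0) to (6, 22): C(28, 6) = 376740. Paths through (4, 8): (paths (0, 0) → (4, 8)) × (paths (4, 8) → (6, 22)) = C(12, 4) · C(16, 2) = 495 · 120 = 59400. Avoidance count = 376740 − 59400 = 317340.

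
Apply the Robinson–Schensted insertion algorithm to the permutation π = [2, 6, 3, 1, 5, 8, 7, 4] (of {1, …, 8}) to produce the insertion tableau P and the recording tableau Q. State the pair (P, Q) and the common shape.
P = [1, 3, 4, 7] / [2, 5] / [6, 8];  Q = [1, 2, 5, 6] / [3, 7] / [4, 8];  common shape = (4, 2, 2)

Row-insert the values π_1, π_2, … into P one at a time, bumping the leftmost entry strictly greater than the inserted value down to the next row. The recording tableau Q records, in position (i, j), the step at which that cell was added to P.
  Insert 2 (step 1): P = [2];  Q = [1]
  Insert 6 (step 2): P = [2, 6];  Q = [1, 2]
  Insert 3 (step 3): P = [2, 3] / [6];  Q = [1, 2] / [3]
  Insert 1 (step 4): P = [1, 3] / [2] / [6];  Q = [1, 2] / [3] / [4]
  Insert 5 (step 5): P = [1, 3, 5] / [2] / [6];  Q = [1, 2, 5] / [3] / [4]
  Insert 8 (step 6): P = [1, 3, 5, 8] / [2] / [6];  Q = [1, 2, 5, 6] / [3] / [4]
  Insert 7 (step 7): P = [1, 3, 5, 7] / [2, 8] / [6];  Q = [1, 2, 5, 6] / [3, 7] / [4]
  Insert 4 (step 8): P = [1, 3, 4, 7] / [2, 5] / [6, 8];  Q = [1, 2, 5, 6] / [3, 7] / [4, 8]
Final shape: (4, 2, 2).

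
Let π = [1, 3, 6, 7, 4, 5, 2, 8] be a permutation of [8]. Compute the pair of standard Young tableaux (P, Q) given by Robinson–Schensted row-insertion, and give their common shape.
P = [1, 2, 4, 5, 8] / [3, 7] / [6];  Q = [1, 2, 3, 4, 8] / [5, 6] / [7];  common shape = (5, 2, 1)

Row-insert the values π_1, π_2, … into P one at a time, bumping the leftmost entry strictly greater than the inserted value down to the next row. The recording tableau Q records, in position (i, j), the step at which that cell was added to P.
  Insert 1 (step 1): P = [1];  Q = [1]
  Insert 3 (step 2): P = [1, 3];  Q = [1, 2]
  Insert 6 (step 3): P = [1, 3, 6];  Q = [1, 2, 3]
  Insert 7 (step 4): P = [1, 3, 6, 7];  Q = [1, 2, 3, 4]
  Insert 4 (step 5): P = [1, 3, 4, 7] / [6];  Q = [1, 2, 3, 4] / [5]
  Insert 5 (step 6): P = [1, 3, 4, 5] / [6, 7];  Q = [1, 2, 3, 4] / [5, 6]
  Insert 2 (step 7): P = [1, 2, 4, 5] / [3, 7] / [6];  Q = [1, 2, 3, 4] / [5, 6] / [7]
  Insert 8 (step 8): P = [1, 2, 4, 5, 8] / [3, 7] / [6];  Q = [1, 2, 3, 4, 8] / [5, 6] / [7]
Final shape: (5, 2, 1).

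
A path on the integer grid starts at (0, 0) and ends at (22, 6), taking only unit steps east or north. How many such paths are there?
Number of paths = 376740

A monotone lattice path from (0, 0) to (22, 6) consists of 22 east steps and 6 north steps in some order, so it is determined by which 22 of the 28 steps are east. The count is C(28, 22) = 376740.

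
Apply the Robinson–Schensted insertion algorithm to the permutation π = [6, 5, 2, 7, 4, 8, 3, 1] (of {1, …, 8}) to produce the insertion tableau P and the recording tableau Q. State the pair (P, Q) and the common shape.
P = [1, 3, 8] / [2, 7] / [4] / [5] / [6];  Q = [1, 4, 6] / [2, 5] / [3] / [7] / [8];  common shape = (3, 2, 1, 1, 1)

Row-insert the values π_1, π_2, … into P one at a time, bumping the leftmost entry strictly greater than the inserted value down to the next row. The recording tableau Q records, in position (i, j), the step at which that cell was added to P.
  Insert 6 (step 1): P = [6];  Q = [1]
  Insert 5 (step 2): P = [5] / [6];  Q = [1] / [2]
  Insert 2 (step 3): P = [2] / [5] / [6];  Q = [1] / [2] / [3]
  Insert 7 (step 4): P = [2, 7] / [5] / [6];  Q = [1, 4] / [2] / [3]
  Insert 4 (step 5): P = [2, 4] / [5, 7] / [6];  Q = [1, 4] / [2, 5] / [3]
  Insert 8 (step 6): P = [2, 4, 8] / [5, 7] / [6];  Q = [1, 4, 6] / [2, 5] / [3]
  Insert 3 (step 7): P = [2, 3, 8] / [4, 7] / [5] / [6];  Q = [1, 4, 6] / [2, 5] / [3] / [7]
  Insert 1 (step 8): P = [1, 3, 8] / [2, 7] / [4] / [5] / [6];  Q = [1, 4, 6] / [2, 5] / [3] / [7] / [8]
Final shape: (3, 2, 1, 1, 1).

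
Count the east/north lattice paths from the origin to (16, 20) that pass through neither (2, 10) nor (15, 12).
Number of paths = 7022036844

Inclusion–exclusion. Total paths: C(36, 16) = 7307872110. Through P₁: C(12, 2)·C(24, 14) = 129442896. Through P₂: C(27, 15)·C(9, 1) = 156454740. Since P₁ is strictly southwest of P₂, a monotone path through both must visit P₁ then P₂; paths through both = C(12, 2)·C(15, 13)·C(9, 1) = 62370. Avoid both = 7307872110 − 129442896 − 156454740 + 62370 = 7022036844.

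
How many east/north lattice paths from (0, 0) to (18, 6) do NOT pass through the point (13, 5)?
Number of paths = 83188

Total paths from (0, 0) to (18, 6): C(24, 18) = 134596. Paths through (13, 5): (paths (0, 0) → (13, 5)) × (paths (13, 5) → (18, 6)) = C(18, 13) · C(6, 5) = 8568 · 6 = 51408. Avoidance count = 134596 − 51408 = 83188.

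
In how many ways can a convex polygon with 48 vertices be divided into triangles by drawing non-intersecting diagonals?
C_46 = 8740328711533173390046320

These polygon triangulations are counted by the Catalan number C_n = (1/(n + 1)) · C(2n, n). For n = 46: C_46 = (1/47) · C(92, 46) = 410795449442059149332177040/47 = 8740328711533173390046320.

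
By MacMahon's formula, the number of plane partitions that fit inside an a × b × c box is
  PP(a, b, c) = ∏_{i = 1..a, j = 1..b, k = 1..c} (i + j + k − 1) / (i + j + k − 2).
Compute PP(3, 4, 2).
PP(3, 4, 2) = 490

Evaluate the triple product over i = 1..3, j = 1..4, k = 1..2. The factors are (2/1) · (3/2) · (3/2) · (4/3) · (4/3) · (5/4) · (5/4) · (6/5) · … (24 factors total). The numerators and denominators telescope so the product is an integer; carrying out the multiplication exactly gives PP(3, 4, 2) = 490.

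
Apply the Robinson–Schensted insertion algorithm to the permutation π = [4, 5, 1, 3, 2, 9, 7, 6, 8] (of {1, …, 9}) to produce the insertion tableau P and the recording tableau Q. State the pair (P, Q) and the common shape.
P = [1, 2, 6, 8] / [3, 5, 7] / [4, 9];  Q = [1, 2, 6, 9] / [3, 4, 7] / [5, 8];  common shape = (4, 3, 2)

Row-insert the values π_1, π_2, … into P one at a time, bumping the leftmost entry strictly greater than the inserted value down to the next row. The recording tableau Q records, in position (i, j), the step at which that cell was added to P.
  Insert 4 (step 1): P = [4];  Q = [1]
  Insert 5 (step 2): P = [4, 5];  Q = [1, 2]
  Insert 1 (step 3): P = [1, 5] / [4];  Q = [1, 2] / [3]
  Insert 3 (step 4): P = [1, 3] / [4, 5];  Q = [1, 2] / [3, 4]
  Insert 2 (step 5): P = [1, 2] / [3, 5] / [4];  Q = [1, 2] / [3, 4] / [5]
  Insert 9 (step 6): P = [1, 2, 9] / [3, 5] / [4];  Q = [1, 2, 6] / [3, 4] / [5]
  Insert 7 (step 7): P = [1, 2, 7] / [3, 5, 9] / [4];  Q = [1, 2, 6] / [3, 4, 7] / [5]
  Insert 6 (step 8): P = [1, 2, 6] / [3, 5, 7] / [4, 9];  Q = [1, 2, 6] / [3, 4, 7] / [5, 8]
  Insert 8 (step 9): P = [1, 2, 6, 8] / [3, 5, 7] / [4, 9];  Q = [1, 2, 6, 9] / [3, 4, 7] / [5, 8]
Final shape: (4, 3, 2).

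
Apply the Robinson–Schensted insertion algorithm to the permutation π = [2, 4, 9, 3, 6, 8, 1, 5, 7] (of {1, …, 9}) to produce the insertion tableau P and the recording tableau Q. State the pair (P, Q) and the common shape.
P = [1, 3, 5, 7] / [2, 6, 8] / [4, 9];  Q = [1, 2, 3, 6] / [4, 5, 9] / [7, 8];  common shape = (4, 3, 2)

Row-insert the values π_1, π_2, … into P one at a time, bumping the leftmost entry strictly greater than the inserted value down to the next row. The recording tableau Q records, in position (i, j), the step at which that cell was added to P.
  Insert 2 (step 1): P = [2];  Q = [1]
  Insert 4 (step 2): P = [2, 4];  Q = [1, 2]
  Insert 9 (step 3): P = [2, 4, 9];  Q = [1, 2, 3]
  Insert 3 (step 4): P = [2, 3, 9] / [4];  Q = [1, 2, 3] / [4]
  Insert 6 (step 5): P = [2, 3, 6] / [4, 9];  Q = [1, 2, 3] / [4, 5]
  Insert 8 (step 6): P = [2, 3, 6, 8] / [4, 9];  Q = [1, 2, 3, 6] / [4, 5]
  Insert 1 (step 7): P = [1, 3, 6, 8] / [2, 9] / [4];  Q = [1, 2, 3, 6] / [4, 5] / [7]
  Insert 5 (step 8): P = [1, 3, 5, 8] / [2, 6] / [4, 9];  Q = [1, 2, 3, 6] / [4, 5] / [7, 8]
  Insert 7 (step 9): P = [1, 3, 5, 7] / [2, 6, 8] / [4, 9];  Q = [1, 2, 3, 6] / [4, 5, 9] / [7, 8]
Final shape: (4, 3, 2).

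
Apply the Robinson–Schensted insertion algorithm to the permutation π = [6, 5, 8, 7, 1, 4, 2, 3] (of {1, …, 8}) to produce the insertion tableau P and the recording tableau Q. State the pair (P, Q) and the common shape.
P = [1, 2, 3] / [4, 7] / [5, 8] / [6];  Q = [1, 3, 8] / [2, 4] / [5, 6] / [7];  common shape = (3, 2, 2, 1)

Row-insert the values π_1, π_2, … into P one at a time, bumping the leftmost entry strictly greater than the inserted value down to the next row. The recording tableau Q records, in position (i, j), the step at which that cell was added to P.
  Insert 6 (step 1): P = [6];  Q = [1]
  Insert 5 (step 2): P = [5] / [6];  Q = [1] / [2]
  Insert 8 (step 3): P = [5, 8] / [6];  Q = [1, 3] / [2]
  Insert 7 (step 4): P = [5, 7] / [6, 8];  Q = [1, 3] / [2, 4]
  Insert 1 (step 5): P = [1, 7] / [5, 8] / [6];  Q = [1, 3] / [2, 4] / [5]
  Insert 4 (step 6): P = [1, 4] / [5, 7] / [6, 8];  Q = [1, 3] / [2, 4] / [5, 6]
  Insert 2 (step 7): P = [1, 2] / [4, 7] / [5, 8] / [6];  Q = [1, 3] / [2, 4] / [5, 6] / [7]
  Insert 3 (step 8): P = [1, 2, 3] / [4, 7] / [5, 8] / [6];  Q = [1, 3, 8] / [2, 4] / [5, 6] / [7]
Final shape: (3, 2, 2, 1).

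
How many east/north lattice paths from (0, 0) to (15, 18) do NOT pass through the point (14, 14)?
Number of paths = 836575320

Total paths from (0, 0) to (15, 18): C(33, 15) = 1037158320. Paths through (14, 14): (paths (0, 0) → (14, 14)) × (paths (14, 14) → (15, 18)) = C(28, 14) · C(5, 1) = 40116600 · 5 = 200583000. Avoidance count = 1037158320 − 200583000 = 836575320.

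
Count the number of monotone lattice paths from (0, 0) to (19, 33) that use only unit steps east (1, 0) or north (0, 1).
Number of paths = 76360380541900

A monotone lattice path from (0, 0) to (19, 33) consists of 19 east steps and 33 north steps in some order, so it is determined by which 19 of the 52 steps are east. The count is C(52, 19) = 76360380541900.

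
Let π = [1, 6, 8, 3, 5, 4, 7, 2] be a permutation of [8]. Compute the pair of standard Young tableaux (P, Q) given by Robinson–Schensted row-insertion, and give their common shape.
P = [1, 2, 4, 7] / [3, 8] / [5] / [6];  Q = [1, 2, 3, 7] / [4, 5] / [6] / [8];  common shape = (4, 2, 1, 1)

Row-insert the values π_1, π_2, … into P one at a time, bumping the leftmost entry strictly greater than the inserted value down to the next row. The recording tableau Q records, in position (i, j), the step at which that cell was added to P.
  Insert 1 (step 1): P = [1];  Q = [1]
  Insert 6 (step 2): P = [1, 6];  Q = [1, 2]
  Insert 8 (step 3): P = [1, 6, 8];  Q = [1, 2, 3]
  Insert 3 (step 4): P = [1, 3, 8] / [6];  Q = [1, 2, 3] / [4]
  Insert 5 (step 5): P = [1, 3, 5] / [6, 8];  Q = [1, 2, 3] / [4, 5]
  Insert 4 (step 6): P = [1, 3, 4] / [5, 8] / [6];  Q = [1, 2, 3] / [4, 5] / [6]
  Insert 7 (step 7): P = [1, 3, 4, 7] / [5, 8] / [6];  Q = [1, 2, 3, 7] / [4, 5] / [6]
  Insert 2 (step 8): P = [1, 2, 4, 7] / [3, 8] / [5] / [6];  Q = [1, 2, 3, 7] / [4, 5] / [6] / [8]
Final shape: (4, 2, 1, 1).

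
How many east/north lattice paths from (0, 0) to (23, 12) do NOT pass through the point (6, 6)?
Number of paths = 741176772

Total paths from (0, 0) to (23, 12): C(35, 23) = 834451800. Paths through (6, 6): (paths (0, 0) → (6, 6)) × (paths (6, 6) → (23, 12)) = C(12, 6) · C(23, 17) = 924 · 100947 = 93275028. Avoidance count = 834451800 − 93275028 = 741176772.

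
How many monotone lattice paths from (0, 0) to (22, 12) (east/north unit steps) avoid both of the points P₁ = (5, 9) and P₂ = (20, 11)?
Number of paths = 292871631

Inclusion–exclusion. Total paths: C(34, 22) = 548354040. Through P₁: C(14, 5)·C(20, 17) = 2282280. Through P₂: C(31, 20)·C(3, 2) = 254016945. Since P₁ is strictly southwest of P₂, a monotone path through both must visit P₁ then P₂; paths through both = C(14, 5)·C(17, 15)·C(3, 2) = 816816. Avoid both = 548354040 − 2282280 − 254016945 + 816816 = 292871631.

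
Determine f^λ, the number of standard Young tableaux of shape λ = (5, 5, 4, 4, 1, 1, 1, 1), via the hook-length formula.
# SYT of shape (5, 5, 4, 4, 1, 1, 1, 1) = 678978300

Hook-length formula: f^λ = n! / Π hook(c), product over all cells c of the Young diagram. For λ = (5, 5, 4, 4, 1, 1, 1, 1), n = 22 boxes. Hook lengths by row (left-to-right, top-to-bottom): [12, 7, 6, 5, 2]; [11, 6, 5, 4, 1]; [9, 4, 3, 2]; [8, 3, 2, 1]; [4]; [3]; [2]; [1]. Product of hooks = 1655429529600. So f^λ = 22! / 1655429529600 = 1124000727777607680000 / 1655429529600 = 678978300.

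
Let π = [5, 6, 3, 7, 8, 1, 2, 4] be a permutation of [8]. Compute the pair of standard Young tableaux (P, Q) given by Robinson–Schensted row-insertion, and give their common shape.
P = [1, 2, 4, 8] / [3, 6, 7] / [5];  Q = [1, 2, 4, 5] / [3, 7, 8] / [6];  common shape = (4, 3, 1)

Row-insert the values π_1, π_2, … into P one at a time, bumping the leftmost entry strictly greater than the inserted value down to the next row. The recording tableau Q records, in position (i, j), the step at which that cell was added to P.
  Insert 5 (step 1): P = [5];  Q = [1]
  Insert 6 (step 2): P = [5, 6];  Q = [1, 2]
  Insert 3 (step 3): P = [3, 6] / [5];  Q = [1, 2] / [3]
  Insert 7 (step 4): P = [3, 6, 7] / [5];  Q = [1, 2, 4] / [3]
  Insert 8 (step 5): P = [3, 6, 7, 8] / [5];  Q = [1, 2, 4, 5] / [3]
  Insert 1 (step 6): P = [1, 6, 7, 8] / [3] / [5];  Q = [1, 2, 4, 5] / [3] / [6]
  Insert 2 (step 7): P = [1, 2, 7, 8] / [3, 6] / [5];  Q = [1, 2, 4, 5] / [3, 7] / [6]
  Insert 4 (step 8): P = [1, 2, 4, 8] / [3, 6, 7] / [5];  Q = [1, 2, 4, 5] / [3, 7, 8] / [6]
Final shape: (4, 3, 1).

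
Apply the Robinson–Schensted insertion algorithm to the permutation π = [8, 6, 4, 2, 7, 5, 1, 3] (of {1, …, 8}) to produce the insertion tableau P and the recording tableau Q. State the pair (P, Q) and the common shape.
P = [1, 3] / [2, 5] / [4, 7] / [6] / [8];  Q = [1, 5] / [2, 6] / [3, 8] / [4] / [7];  common shape = (2, 2, 2, 1, 1)

Row-insert the values π_1, π_2, … into P one at a time, bumping the leftmost entry strictly greater than the inserted value down to the next row. The recording tableau Q records, in position (i, j), the step at which that cell was added to P.
  Insert 8 (step 1): P = [8];  Q = [1]
  Insert 6 (step 2): P = [6] / [8];  Q = [1] / [2]
  Insert 4 (step 3): P = [4] / [6] / [8];  Q = [1] / [2] / [3]
  Insert 2 (step 4): P = [2] / [4] / [6] / [8];  Q = [1] / [2] / [3] / [4]
  Insert 7 (step 5): P = [2, 7] / [4] / [6] / [8];  Q = [1, 5] / [2] / [3] / [4]
  Insert 5 (step 6): P = [2, 5] / [4, 7] / [6] / [8];  Q = [1, 5] / [2, 6] / [3] / [4]
  Insert 1 (step 7): P = [1, 5] / [2, 7] / [4] / [6] / [8];  Q = [1, 5] / [2, 6] / [3] / [4] / [7]
  Insert 3 (step 8): P = [1, 3] / [2, 5] / [4, 7] / [6] / [8];  Q = [1, 5] / [2, 6] / [3, 8] / [4] / [7]
Final shape: (2, 2, 2, 1, 1).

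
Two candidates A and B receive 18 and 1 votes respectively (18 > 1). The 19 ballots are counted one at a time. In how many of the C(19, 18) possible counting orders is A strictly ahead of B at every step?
Strict-lead orderings = 17

Total orderings of the 19 votes with 18 for A: C(19, 18) = 19. By the Bertrand ballot formula (Cycle Lemma / reflection principle), the number of orderings in which A is strictly ahead of B throughout is (p − q)/(p + q) · C(p + q, p) = (18 − 1)/(18 + 1) · 19 = 17.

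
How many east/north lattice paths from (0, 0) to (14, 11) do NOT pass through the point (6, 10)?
Number of paths = 4385328

Total paths from (0, 0) to (14, 11): C(25, 14) = 4457400. Paths through (6, 10): (paths (0, 0) → (6, 10)) × (paths (6, 10) → (14, 11)) = C(16, 6) · C(9, 8) = 8008 · 9 = 72072. Avoidance count = 4457400 − 72072 = 4385328.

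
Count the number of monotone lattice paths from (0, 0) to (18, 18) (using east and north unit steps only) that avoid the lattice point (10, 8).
Number of paths = 7160372736

Total paths from (0, 0) to (18, 18): C(36, 18) = 9075135300. Paths through (10, 8): (paths (0, 0) → (10, 8)) × (paths (10, 8) → (18, 18)) = C(18, 10) · C(18, 8) = 43758 · 43758 = 1914762564. Avoidance count = 9075135300 − 1914762564 = 7160372736.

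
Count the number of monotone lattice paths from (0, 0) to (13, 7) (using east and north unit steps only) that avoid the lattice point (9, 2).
Number of paths = 70590

Total paths from (0, 0) to (13, 7): C(20, 13) = 77520. Paths through (9, 2): (paths (0, 0) → (9, 2)) × (paths (9, 2) → (13, 7)) = C(11, 9) · C(9, 4) = 55 · 126 = 6930. Avoidance count = 77520 − 6930 = 70590.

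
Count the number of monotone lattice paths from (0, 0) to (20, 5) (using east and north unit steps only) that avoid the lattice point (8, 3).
Number of paths = 38115

Total paths from (0, 0) to (20, 5): C(25, 20) = 53130. Paths through (8, 3): (paths (0, 0) → (8, 3)) × (paths (8, 3) → (20, 5)) = C(11, 8) · C(14, 12) = 165 · 91 = 15015. Avoidance count = 53130 − 15015 = 38115.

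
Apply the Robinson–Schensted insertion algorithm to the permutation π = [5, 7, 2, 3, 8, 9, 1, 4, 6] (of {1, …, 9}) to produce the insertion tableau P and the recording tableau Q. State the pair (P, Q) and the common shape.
P = [1, 3, 4, 6] / [2, 7, 8, 9] / [5];  Q = [1, 2, 5, 6] / [3, 4, 8, 9] / [7];  common shape = (4, 4, 1)

Row-insert the values π_1, π_2, … into P one at a time, bumping the leftmost entry strictly greater than the inserted value down to the next row. The recording tableau Q records, in position (i, j), the step at which that cell was added to P.
  Insert 5 (step 1): P = [5];  Q = [1]
  Insert 7 (step 2): P = [5, 7];  Q = [1, 2]
  Insert 2 (step 3): P = [2, 7] / [5];  Q = [1, 2] / [3]
  Insert 3 (step 4): P = [2, 3] / [5, 7];  Q = [1, 2] / [3, 4]
  Insert 8 (step 5): P = [2, 3, 8] / [5, 7];  Q = [1, 2, 5] / [3, 4]
  Insert 9 (step 6): P = [2, 3, 8, 9] / [5, 7];  Q = [1, 2, 5, 6] / [3, 4]
  Insert 1 (step 7): P = [1, 3, 8, 9] / [2, 7] / [5];  Q = [1, 2, 5, 6] / [3, 4] / [7]
  Insert 4 (step 8): P = [1, 3, 4, 9] / [2, 7, 8] / [5];  Q = [1, 2, 5, 6] / [3, 4, 8] / [7]
  Insert 6 (step 9): P = [1, 3, 4, 6] / [2, 7, 8, 9] / [5];  Q = [1, 2, 5, 6] / [3, 4, 8, 9] / [7]
Final shape: (4, 4, 1).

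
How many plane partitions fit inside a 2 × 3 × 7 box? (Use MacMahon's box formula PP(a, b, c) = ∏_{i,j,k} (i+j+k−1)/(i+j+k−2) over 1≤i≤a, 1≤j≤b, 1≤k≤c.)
PP(2, 3, 7) = 4950

Evaluate the triple product over i = 1..2, j = 1..3, k = 1..7. The factors are (2/1) · (3/2) · (4/3) · (5/4) · (6/5) · (7/6) · (8/7) · (3/2) · … (42 factors total). The numerators and denominators telescope so the product is an integer; carrying out the multiplication exactly gives PP(2, 3, 7) = 4950.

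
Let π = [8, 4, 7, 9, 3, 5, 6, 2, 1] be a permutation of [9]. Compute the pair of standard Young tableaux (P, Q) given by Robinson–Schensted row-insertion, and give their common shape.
P = [1, 5, 6] / [2, 7, 9] / [3] / [4] / [8];  Q = [1, 3, 4] / [2, 6, 7] / [5] / [8] / [9];  common shape = (3, 3, 1, 1, 1)

Row-insert the values π_1, π_2, … into P one at a time, bumping the leftmost entry strictly greater than the inserted value down to the next row. The recording tableau Q records, in position (i, j), the step at which that cell was added to P.
  Insert 8 (step 1): P = [8];  Q = [1]
  Insert 4 (step 2): P = [4] / [8];  Q = [1] / [2]
  Insert 7 (step 3): P = [4, 7] / [8];  Q = [1, 3] / [2]
  Insert 9 (step 4): P = [4, 7, 9] / [8];  Q = [1, 3, 4] / [2]
  Insert 3 (step 5): P = [3, 7, 9] / [4] / [8];  Q = [1, 3, 4] / [2] / [5]
  Insert 5 (step 6): P = [3, 5, 9] / [4, 7] / [8];  Q = [1, 3, 4] / [2, 6] / [5]
  Insert 6 (step 7): P = [3, 5, 6] / [4, 7, 9] / [8];  Q = [1, 3, 4] / [2, 6, 7] / [5]
  Insert 2 (step 8): P = [2, 5, 6] / [3, 7, 9] / [4] / [8];  Q = [1, 3, 4] / [2, 6, 7] / [5] / [8]
  Insert 1 (step 9): P = [1, 5, 6] / [2, 7, 9] / [3] / [4] / [8];  Q = [1, 3, 4] / [2, 6, 7] / [5] / [8] / [9]
Final shape: (3, 3, 1, 1, 1).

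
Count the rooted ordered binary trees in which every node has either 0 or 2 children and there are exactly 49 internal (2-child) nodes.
C_49 = 509552245179617138054608572

These full binary trees are counted by the Catalan number C_n = (1/(n + 1)) · C(2n, n). For n = 49: C_49 = (1/50) · C(98, 49) = 25477612258980856902730428600/50 = 509552245179617138054608572.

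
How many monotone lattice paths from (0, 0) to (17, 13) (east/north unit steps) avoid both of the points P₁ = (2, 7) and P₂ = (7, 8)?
Number of paths = 99130689

Inclusion–exclusion. Total paths: C(30, 17) = 119759850. Through P₁: C(9, 2)·C(21, 15) = 1953504. Through P₂: C(15, 7)·C(15, 10) = 19324305. Since P₁ is strictly southwest of P₂, a monotone path through both must visit P₁ then P₂; paths through both = C(9, 2)·C(6, 5)·C(15, 10) = 648648. Avoid both = 119759850 − 1953504 − 19324305 + 648648 = 99130689.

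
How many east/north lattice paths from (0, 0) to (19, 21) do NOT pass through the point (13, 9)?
Number of paths = 122048303520

Total paths from (0, 0) to (19, 21): C(40, 19) = 131282408400. Paths through (13, 9): (paths (0, 0) → (13, 9)) × (paths (13, 9) → (19, 21)) = C(22, 13) · C(18, 6) = 497420 · 18564 = 9234104880. Avoidance count = 131282408400 − 9234104880 = 122048303520.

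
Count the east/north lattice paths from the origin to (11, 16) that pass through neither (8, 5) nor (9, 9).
Number of paths = 11050767

Inclusion–exclusion. Total paths: C(27, 11) = 13037895. Through P₁: C(13, 8)·C(14, 3) = 468468. Through P₂: C(18, 9)·C(9, 2) = 1750320. Since P₁ is strictly southwest of P₂, a monotone path through both must visit P₁ then P₂; paths through both = C(13, 8)·C(5, 1)·C(9, 2) = 231660. Avoid both = 13037895 − 468468 − 1750320 + 231660 = 11050767.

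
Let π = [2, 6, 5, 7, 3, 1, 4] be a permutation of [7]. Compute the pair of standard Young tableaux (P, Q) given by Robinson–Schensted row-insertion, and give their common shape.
P = [1, 3, 4] / [2, 7] / [5] / [6];  Q = [1, 2, 4] / [3, 7] / [5] / [6];  common shape = (3, 2, 1, 1)

Row-insert the values π_1, π_2, … into P one at a time, bumping the leftmost entry strictly greater than the inserted value down to the next row. The recording tableau Q records, in position (i, j), the step at which that cell was added to P.
  Insert 2 (step 1): P = [2];  Q = [1]
  Insert 6 (step 2): P = [2, 6];  Q = [1, 2]
  Insert 5 (step 3): P = [2, 5] / [6];  Q = [1, 2] / [3]
  Insert 7 (step 4): P = [2, 5, 7] / [6];  Q = [1, 2, 4] / [3]
  Insert 3 (step 5): P = [2, 3, 7] / [5] / [6];  Q = [1, 2, 4] / [3] / [5]
  Insert 1 (step 6): P = [1, 3, 7] / [2] / [5] / [6];  Q = [1, 2, 4] / [3] / [5] / [6]
  Insert 4 (step 7): P = [1, 3, 4] / [2, 7] / [5] / [6];  Q = [1, 2, 4] / [3, 7] / [5] / [6]
Final shape: (3, 2, 1, 1).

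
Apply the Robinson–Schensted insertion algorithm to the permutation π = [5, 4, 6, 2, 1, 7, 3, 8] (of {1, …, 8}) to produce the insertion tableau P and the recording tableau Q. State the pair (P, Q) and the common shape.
P = [1, 3, 7, 8] / [2, 6] / [4] / [5];  Q = [1, 3, 6, 8] / [2, 7] / [4] / [5];  common shape = (4, 2, 1, 1)

Row-insert the values π_1, π_2, … into P one at a time, bumping the leftmost entry strictly greater than the inserted value down to the next row. The recording tableau Q records, in position (i, j), the step at which that cell was added to P.
  Insert 5 (step 1): P = [5];  Q = [1]
  Insert 4 (step 2): P = [4] / [5];  Q = [1] / [2]
  Insert 6 (step 3): P = [4, 6] / [5];  Q = [1, 3] / [2]
  Insert 2 (step 4): P = [2, 6] / [4] / [5];  Q = [1, 3] / [2] / [4]
  Insert 1 (step 5): P = [1, 6] / [2] / [4] / [5];  Q = [1, 3] / [2] / [4] / [5]
  Insert 7 (step 6): P = [1, 6, 7] / [2] / [4] / [5];  Q = [1, 3, 6] / [2] / [4] / [5]
  Insert 3 (step 7): P = [1, 3, 7] / [2, 6] / [4] / [5];  Q = [1, 3, 6] / [2, 7] / [4] / [5]
  Insert 8 (step 8): P = [1, 3, 7, 8] / [2, 6] / [4] / [5];  Q = [1, 3, 6, 8] / [2, 7] / [4] / [5]
Final shape: (4, 2, 1, 1).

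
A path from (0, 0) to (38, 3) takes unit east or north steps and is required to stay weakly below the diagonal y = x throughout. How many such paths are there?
Number of paths = 9840

By the reflection principle (André's argument), the number of monotone paths to (38, 3) with n ≤ m that never go above y = x is C(41, 38) − C(41, 39) = 10660 − 820 = 9840.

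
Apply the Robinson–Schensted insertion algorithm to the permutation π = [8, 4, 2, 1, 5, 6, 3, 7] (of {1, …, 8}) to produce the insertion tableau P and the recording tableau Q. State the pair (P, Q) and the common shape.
P = [1, 3, 6, 7] / [2, 5] / [4] / [8];  Q = [1, 5, 6, 8] / [2, 7] / [3] / [4];  common shape = (4, 2, 1, 1)

Row-insert the values π_1, π_2, … into P one at a time, bumping the leftmost entry strictly greater than the inserted value down to the next row. The recording tableau Q records, in position (i, j), the step at which that cell was added to P.
  Insert 8 (step 1): P = [8];  Q = [1]
  Insert 4 (step 2): P = [4] / [8];  Q = [1] / [2]
  Insert 2 (step 3): P = [2] / [4] / [8];  Q = [1] / [2] / [3]
  Insert 1 (step 4): P = [1] / [2] / [4] / [8];  Q = [1] / [2] / [3] / [4]
  Insert 5 (step 5): P = [1, 5] / [2] / [4] / [8];  Q = [1, 5] / [2] / [3] / [4]
  Insert 6 (step 6): P = [1, 5, 6] / [2] / [4] / [8];  Q = [1, 5, 6] / [2] / [3] / [4]
  Insert 3 (step 7): P = [1, 3, 6] / [2, 5] / [4] / [8];  Q = [1, 5, 6] / [2, 7] / [3] / [4]
  Insert 7 (step 8): P = [1, 3, 6, 7] / [2, 5] / [4] / [8];  Q = [1, 5, 6, 8] / [2, 7] / [3] / [4]
Final shape: (4, 2, 1, 1).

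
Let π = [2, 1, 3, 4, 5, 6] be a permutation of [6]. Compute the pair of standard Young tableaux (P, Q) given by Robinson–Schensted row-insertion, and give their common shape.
P = [1, 3, 4, 5, 6] / [2];  Q = [1, 3, 4, 5, 6] / [2];  common shape = (5, 1)

Row-insert the values π_1, π_2, … into P one at a time, bumping the leftmost entry strictly greater than the inserted value down to the next row. The recording tableau Q records, in position (i, j), the step at which that cell was added to P.
  Insert 2 (step 1): P = [2];  Q = [1]
  Insert 1 (step 2): P = [1] / [2];  Q = [1] / [2]
  Insert 3 (step 3): P = [1, 3] / [2];  Q = [1, 3] / [2]
  Insert 4 (step 4): P = [1, 3, 4] / [2];  Q = [1, 3, 4] / [2]
  Insert 5 (step 5): P = [1, 3, 4, 5] / [2];  Q = [1, 3, 4, 5] / [2]
  Insert 6 (step 6): P = [1, 3, 4, 5, 6] / [2];  Q = [1, 3, 4, 5, 6] / [2]
Final shape: (5, 1).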